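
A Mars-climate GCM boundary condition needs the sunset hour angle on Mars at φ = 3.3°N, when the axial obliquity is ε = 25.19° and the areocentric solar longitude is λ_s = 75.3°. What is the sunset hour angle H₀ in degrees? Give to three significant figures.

H₀ = 91.5°

sin δ = sin 25.19° × sin 75.3° = 0.41169, so δ = +24.311°.
cos H₀ = −tan φ · tan δ = −tan(+3.3°) × tan(+24.311°) = -0.0260, so H₀ = 1.5968 rad = 91.49°.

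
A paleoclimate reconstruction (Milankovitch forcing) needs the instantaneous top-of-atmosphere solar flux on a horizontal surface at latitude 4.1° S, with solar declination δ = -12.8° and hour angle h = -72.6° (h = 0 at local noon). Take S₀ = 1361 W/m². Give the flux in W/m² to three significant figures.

417 W/m²

cos θ_z = sin φ sin δ + cos φ cos δ cos h = 0.015840 + 0.290863 = 0.306703.
Flux = S₀ · cos θ_z = 1361 × 0.306703 = 417.4 W/m².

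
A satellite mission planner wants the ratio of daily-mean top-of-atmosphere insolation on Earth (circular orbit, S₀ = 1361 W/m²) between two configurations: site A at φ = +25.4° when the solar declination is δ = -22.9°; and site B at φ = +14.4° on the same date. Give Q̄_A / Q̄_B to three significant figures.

— Configuration A (φ=+25.4°):
cos H₀ = −tan(+25.4°) tan(-22.900°) = 0.2006, H₀ = 1.3688 rad.
Bracket: H₀ sin φ sin δ + cos φ cos δ sin H₀ = 1.3688×0.42894×-0.38912 + 0.90334×0.92119×0.97968 = -0.228465 + 0.815239 = 0.586774.
Q̄ = (S₀/π) × [bracket] = (1361/π) × 0.586774 = 254.20 W/m².
— Configuration B (φ=+14.4°):
cos H₀ = −tan(+14.4°) tan(-22.900°) = 0.1085, H₀ = 1.4621 rad.
Bracket: H₀ sin φ sin δ + cos φ cos δ sin H₀ = 1.4621×0.24869×-0.38912 + 0.96858×0.92119×0.99410 = -0.141488 + 0.886982 = 0.745494.
Q̄ = (S₀/π) × [bracket] = (1361/π) × 0.745494 = 322.96 W/m².
Ratio Q̄_A / Q̄_B = 254.20 / 322.96 = 0.7871.

Q̄_A / Q̄_B ≈ 0.787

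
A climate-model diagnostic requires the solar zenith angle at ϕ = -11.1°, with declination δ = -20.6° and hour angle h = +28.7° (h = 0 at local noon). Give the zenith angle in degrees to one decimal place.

cos θ_z = sin ϕ sin δ + cos ϕ cos δ cos h = 0.067737 + 0.805701 = 0.873438.
θ_z = arccos(0.873438) = 29.1°.

θ_z = 29.1°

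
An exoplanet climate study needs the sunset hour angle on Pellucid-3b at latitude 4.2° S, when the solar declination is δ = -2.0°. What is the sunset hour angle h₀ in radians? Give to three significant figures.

h₀ = 1.57 rad

cos h₀ = −tan ϕ · tan δ = −tan(-4.2°) × tan(-2.000°) = -0.0026, so h₀ = 1.5734 rad = 90.15°.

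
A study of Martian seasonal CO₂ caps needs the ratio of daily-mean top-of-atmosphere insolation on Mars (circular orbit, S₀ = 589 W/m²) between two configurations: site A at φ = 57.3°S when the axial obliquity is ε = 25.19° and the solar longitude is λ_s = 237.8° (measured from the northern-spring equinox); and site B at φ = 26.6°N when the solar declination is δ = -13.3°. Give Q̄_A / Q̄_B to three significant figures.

— Configuration A (φ=-57.3°):
Solar declination: sin δ = sin ε · sin λ_s = sin 25.19° × sin 237.8° = -0.36016, so δ = -21.110°.
cos H₀ = −tan(-57.3°) tan(-21.110°) = -0.6014, H₀ = 2.2160 rad.
Bracket: H₀ sin φ sin δ + cos φ cos δ sin H₀ = 2.2160×-0.84151×-0.36016 + 0.54024×0.93289×0.79898 = 0.671621 + 0.402674 = 1.074295.
Q̄ = (S₀/π) × [bracket] = (589/π) × 1.074295 = 201.41 W/m².
— Configuration B (φ=+26.6°):
cos H₀ = −tan(+26.6°) tan(-13.300°) = 0.1184, H₀ = 1.4521 rad.
Bracket: H₀ sin φ sin δ + cos φ cos δ sin H₀ = 1.4521×0.44776×-0.23005 + 0.89415×0.97318×0.99297 = -0.149577 + 0.864052 = 0.714475.
Q̄ = (S₀/π) × [bracket] = (589/π) × 0.714475 = 133.95 W/m².
Ratio Q̄_A / Q̄_B = 201.41 / 133.95 = 1.504.

Q̄_A / Q̄_B ≈ 1.50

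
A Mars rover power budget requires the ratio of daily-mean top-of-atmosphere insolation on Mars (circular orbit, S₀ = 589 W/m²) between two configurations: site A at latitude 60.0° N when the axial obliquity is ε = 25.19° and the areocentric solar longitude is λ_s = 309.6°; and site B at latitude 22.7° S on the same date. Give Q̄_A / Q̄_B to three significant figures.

— Configuration A (φ=+60.0°):
sin δ = sin 25.19° × sin 309.6° = -0.32795, so δ = -19.144°.
cos H₀ = −tan(+60.0°) tan(-19.144°) = 0.6013, H₀ = 0.9257 rad.
Bracket: H₀ sin φ sin δ + cos φ cos δ sin H₀ = 0.9257×0.86603×-0.32795 + 0.50000×0.94470×0.79904 = -0.262912 + 0.377427 = 0.114515.
Q̄ = (S₀/π) × [bracket] = (589/π) × 0.114515 = 21.470 W/m².
— Configuration B (φ=-22.7°):
cos H₀ = −tan(-22.7°) tan(-19.144°) = -0.1452, H₀ = 1.7165 rad.
Bracket: H₀ sin φ sin δ + cos φ cos δ sin H₀ = 1.7165×-0.38591×-0.32795 + 0.92254×0.94470×0.98940 = 0.217239 + 0.862285 = 1.079524.
Q̄ = (S₀/π) × [bracket] = (589/π) × 1.079524 = 202.39 W/m².
Ratio Q̄_A / Q̄_B = 21.470 / 202.39 = 0.1061.

Q̄_A / Q̄_B ≈ 0.106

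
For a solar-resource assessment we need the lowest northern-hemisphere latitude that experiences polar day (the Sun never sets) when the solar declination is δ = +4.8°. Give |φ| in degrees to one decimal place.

|φ| = 85.2°

Polar day requires cos H₀ = −tan φ tan δ ≤ −1, i.e. tan φ tan δ ≥ 1.
The boundary is |tan φ| · |tan δ| = 1, so |φ| = 90° − |δ| = 90° − 4.8° = 85.2° in the northern hemisphere.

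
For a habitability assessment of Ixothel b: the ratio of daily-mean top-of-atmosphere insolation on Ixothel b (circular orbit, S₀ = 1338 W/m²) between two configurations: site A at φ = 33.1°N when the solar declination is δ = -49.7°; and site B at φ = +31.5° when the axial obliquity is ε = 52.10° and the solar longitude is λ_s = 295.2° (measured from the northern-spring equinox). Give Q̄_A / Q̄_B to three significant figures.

— Configuration A (φ=+33.1°):
cos H₀ = −tan(+33.1°) tan(-49.700°) = 0.7687, H₀ = 0.6940 rad.
Bracket: H₀ sin φ sin δ + cos φ cos δ sin H₀ = 0.6940×0.54610×-0.76267 + 0.83772×0.64679×0.63963 = -0.289047 + 0.346570 = 0.057523.
Q̄ = (S₀/π) × [bracket] = (1338/π) × 0.057523 = 24.499 W/m².
— Configuration B (φ=+31.5°):
Solar declination: sin δ = sin ε · sin λ_s = sin 52.10° × sin 295.2° = -0.71398, so δ = -45.560°.
cos H₀ = −tan(+31.5°) tan(-45.560°) = 0.6249, H₀ = 0.8958 rad.
Bracket: H₀ sin φ sin δ + cos φ cos δ sin H₀ = 0.8958×0.52250×-0.71398 + 0.85264×0.70016×0.78071 = -0.334182 + 0.466072 = 0.131890.
Q̄ = (S₀/π) × [bracket] = (1338/π) × 0.131890 = 56.172 W/m².
Ratio Q̄_A / Q̄_B = 24.499 / 56.172 = 0.4361.

Q̄_A / Q̄_B ≈ 0.436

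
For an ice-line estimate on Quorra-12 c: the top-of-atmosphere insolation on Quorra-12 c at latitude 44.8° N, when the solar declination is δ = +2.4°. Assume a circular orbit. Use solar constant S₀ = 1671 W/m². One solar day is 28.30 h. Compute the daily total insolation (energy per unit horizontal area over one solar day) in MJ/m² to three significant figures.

cos H₀ = −tan(+44.8°) tan(+2.400°) = -0.0416, H₀ = 1.6124 rad.
Bracket: H₀ sin φ sin δ + cos φ cos δ sin H₀ = 1.6124×0.70463×0.04188 + 0.70957×0.99912×0.99913 = 0.047582 + 0.708329 = 0.755911.
Q̄ = (S₀/π) × [bracket] = (1671/π) × 0.755911 = 402.07 W/m².
Daily total = Q̄ × 28.30 h × 3600 s/h = 402.07 × 28.30 × 3600 / 10⁶ = 40.96 MJ/m².

41.0 MJ/m²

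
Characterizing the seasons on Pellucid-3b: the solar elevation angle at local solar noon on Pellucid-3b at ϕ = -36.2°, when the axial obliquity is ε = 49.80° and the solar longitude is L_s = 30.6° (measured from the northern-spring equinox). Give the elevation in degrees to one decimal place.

Solar declination: sin δ = sin ε · sin L_s = sin 49.80° × sin 30.6° = 0.38880, so δ = +22.880°.
At local noon the hour angle is zero, so the zenith angle equals |ϕ − δ| = |-36.2° − (+22.880°)| = 59.080°.
Elevation = 90° − 59.080° = 30.9°.

30.9°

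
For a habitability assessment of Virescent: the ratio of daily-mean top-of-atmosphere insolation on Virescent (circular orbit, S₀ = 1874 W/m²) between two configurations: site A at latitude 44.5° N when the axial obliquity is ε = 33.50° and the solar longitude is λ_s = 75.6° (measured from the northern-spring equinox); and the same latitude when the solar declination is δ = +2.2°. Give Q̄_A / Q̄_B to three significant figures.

Q̄_A / Q̄_B ≈ 1.74

— Configuration A (φ=+44.5°):
Solar declination: sin δ = sin ε · sin λ_s = sin 33.50° × sin 75.6° = 0.53460, so δ = +32.317°.
cos H₀ = −tan(+44.5°) tan(+32.317°) = -0.6216, H₀ = 2.2416 rad.
Bracket: H₀ sin φ sin δ + cos φ cos δ sin H₀ = 2.2416×0.70091×0.53460 + 0.71325×0.84511×0.78331 = 0.839942 + 0.472159 = 1.312101.
Q̄ = (S₀/π) × [bracket] = (1874/π) × 1.312101 = 782.68 W/m².
— Configuration B (φ=+44.5°):
cos H₀ = −tan(+44.5°) tan(+2.200°) = -0.0378, H₀ = 1.6086 rad.
Bracket: H₀ sin φ sin δ + cos φ cos δ sin H₀ = 1.6086×0.70091×0.03839 + 0.71325×0.99926×0.99929 = 0.043284 + 0.712216 = 0.755500.
Q̄ = (S₀/π) × [bracket] = (1874/π) × 0.755500 = 450.67 W/m².
Ratio Q̄_A / Q̄_B = 782.68 / 450.67 = 1.737.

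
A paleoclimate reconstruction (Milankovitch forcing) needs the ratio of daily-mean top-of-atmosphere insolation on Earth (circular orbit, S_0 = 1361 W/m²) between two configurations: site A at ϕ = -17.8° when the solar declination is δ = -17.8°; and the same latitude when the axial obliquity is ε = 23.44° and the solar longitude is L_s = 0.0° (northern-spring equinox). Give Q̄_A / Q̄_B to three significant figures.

Q̄_A / Q̄_B ≈ 1.11

— Configuration A (ϕ=-17.8°):
cos h₀ = −tan(-17.8°) tan(-17.800°) = -0.1031, h₀ = 1.6741 rad.
Bracket: h₀ sin ϕ sin δ + cos ϕ cos δ sin h₀ = 1.6741×-0.30570×-0.30570 + 0.95213×0.95213×0.99467 = 0.156449 + 0.901720 = 1.058169.
Q̄ = (S_0/π) × [bracket] = (1361/π) × 1.058169 = 458.42 W/m².
— Configuration B (ϕ=-17.8°):
Solar declination: sin δ = sin ε · sin L_s = sin 23.44° × sin 0.0° = 0.00000, so δ = +0.000°.
cos h₀ = −tan(-17.8°) tan(+0.000°) = 0.0000, h₀ = 1.5708 rad.
Bracket: h₀ sin ϕ sin δ + cos ϕ cos δ sin h₀ = 1.5708×-0.30570×0.00000 + 0.95213×1.00000×1.00000 = -0.000000 + 0.952130 = 0.952130.
Q̄ = (S_0/π) × [bracket] = (1361/π) × 0.952130 = 412.48 W/m².
Ratio Q̄_A / Q̄_B = 458.42 / 412.48 = 1.111.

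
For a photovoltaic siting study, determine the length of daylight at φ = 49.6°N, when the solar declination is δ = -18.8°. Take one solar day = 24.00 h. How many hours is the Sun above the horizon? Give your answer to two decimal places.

8.86 h

cos H₀ = −tan φ · tan δ = −tan(+49.6°) × tan(-18.800°) = 0.4000, so H₀ = 1.1593 rad = 66.42°.
Daylight = 2H₀/(2π) × 24.00 h = (1.1593/π) × 24.00 = 8.86 h.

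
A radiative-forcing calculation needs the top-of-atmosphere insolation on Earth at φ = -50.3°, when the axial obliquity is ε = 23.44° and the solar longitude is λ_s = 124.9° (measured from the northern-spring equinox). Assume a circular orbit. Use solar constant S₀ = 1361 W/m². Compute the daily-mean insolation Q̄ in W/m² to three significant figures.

Q̄ ≈ 114 W/m²

Solar declination: sin δ = sin ε · sin λ_s = sin 23.44° × sin 124.9° = 0.32625, so δ = +19.041°.
cos H₀ = −tan(-50.3°) tan(+19.041°) = 0.4157, H₀ = 1.1421 rad.
Bracket: H₀ sin φ sin δ + cos φ cos δ sin H₀ = 1.1421×-0.76940×0.32625 + 0.63877×0.94528×0.90950 = -0.286686 + 0.549171 = 0.262485.
Q̄ = (S₀/π) × [bracket] = (1361/π) × 0.262485 = 113.7 W/m².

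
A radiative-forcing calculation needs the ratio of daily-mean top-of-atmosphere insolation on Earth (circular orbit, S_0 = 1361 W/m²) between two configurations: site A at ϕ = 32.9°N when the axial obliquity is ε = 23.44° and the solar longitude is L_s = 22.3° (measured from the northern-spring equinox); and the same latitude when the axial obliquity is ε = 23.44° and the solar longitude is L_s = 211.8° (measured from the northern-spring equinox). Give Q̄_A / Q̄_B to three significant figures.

Q̄_A / Q̄_B ≈ 1.48

— Configuration A (ϕ=+32.9°):
Solar declination: sin δ = sin ε · sin L_s = sin 23.44° × sin 22.3° = 0.15094, so δ = +8.682°.
cos h₀ = −tan(+32.9°) tan(+8.682°) = -0.0988, h₀ = 1.6697 rad.
Bracket: h₀ sin ϕ sin δ + cos ϕ cos δ sin h₀ = 1.6697×0.54317×0.15094 + 0.83962×0.98854×0.99511 = 0.136892 + 0.825939 = 0.962831.
Q̄ = (S_0/π) × [bracket] = (1361/π) × 0.962831 = 417.12 W/m².
— Configuration B (ϕ=+32.9°):
Solar declination: sin δ = sin ε · sin L_s = sin 23.44° × sin 211.8° = -0.20962, so δ = -12.100°.
cos h₀ = −tan(+32.9°) tan(-12.100°) = 0.1387, h₀ = 1.4317 rad.
Bracket: h₀ sin ϕ sin δ + cos ϕ cos δ sin h₀ = 1.4317×0.54317×-0.20962 + 0.83962×0.97778×0.99034 = -0.163012 + 0.813033 = 0.650021.
Q̄ = (S_0/π) × [bracket] = (1361/π) × 0.650021 = 281.60 W/m².
Ratio Q̄_A / Q̄_B = 417.12 / 281.60 = 1.481.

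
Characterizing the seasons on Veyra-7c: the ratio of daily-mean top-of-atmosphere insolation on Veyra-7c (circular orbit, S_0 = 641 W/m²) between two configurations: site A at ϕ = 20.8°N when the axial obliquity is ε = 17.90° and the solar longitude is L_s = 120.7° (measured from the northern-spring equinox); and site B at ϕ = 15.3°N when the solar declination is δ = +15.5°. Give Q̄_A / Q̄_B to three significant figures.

— Configuration A (ϕ=+20.8°):
Solar declination: sin δ = sin ε · sin L_s = sin 17.90° × sin 120.7° = 0.26428, so δ = +15.324°.
cos h₀ = −tan(+20.8°) tan(+15.324°) = -0.1041, h₀ = 1.6751 rad.
Bracket: h₀ sin ϕ sin δ + cos ϕ cos δ sin h₀ = 1.6751×0.35511×0.26428 + 0.93483×0.96445×0.99457 = 0.157206 + 0.896701 = 1.053907.
Q̄ = (S_0/π) × [bracket] = (641/π) × 1.053907 = 215.04 W/m².
— Configuration B (ϕ=+15.3°):
cos h₀ = −tan(+15.3°) tan(+15.500°) = -0.0759, h₀ = 1.6467 rad.
Bracket: h₀ sin ϕ sin δ + cos ϕ cos δ sin h₀ = 1.6467×0.26387×0.26724 + 0.96456×0.96363×0.99712 = 0.116120 + 0.926802 = 1.042922.
Q̄ = (S_0/π) × [bracket] = (641/π) × 1.042922 = 212.79 W/m².
Ratio Q̄_A / Q̄_B = 215.04 / 212.79 = 1.011.

Q̄_A / Q̄_B ≈ 1.01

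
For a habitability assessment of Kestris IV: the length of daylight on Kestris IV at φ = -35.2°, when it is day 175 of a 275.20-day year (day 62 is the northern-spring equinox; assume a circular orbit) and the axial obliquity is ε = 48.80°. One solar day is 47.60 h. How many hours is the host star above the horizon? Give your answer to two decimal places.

19.05 h

Solar longitude: λ_s = 360° × (175 − 62)/275.20 = 147.820°.
sin δ = sin 48.80° × sin 147.820° = 0.40072, so δ = +23.623°.
cos H₀ = −tan φ · tan δ = −tan(-35.2°) × tan(+23.623°) = 0.3085, so H₀ = 1.2571 rad = 72.03°.
Daylight = 2H₀/(2π) × 47.60 h = (1.2571/π) × 47.60 = 19.05 h.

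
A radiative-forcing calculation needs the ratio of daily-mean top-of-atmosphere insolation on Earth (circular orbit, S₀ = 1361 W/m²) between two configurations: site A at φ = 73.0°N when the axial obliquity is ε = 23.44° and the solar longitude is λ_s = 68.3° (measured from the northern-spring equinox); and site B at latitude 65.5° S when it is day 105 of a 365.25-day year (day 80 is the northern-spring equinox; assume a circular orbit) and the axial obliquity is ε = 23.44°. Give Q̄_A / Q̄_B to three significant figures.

— Configuration A (φ=+73.0°):
Solar declination: sin δ = sin ε · sin λ_s = sin 23.44° × sin 68.3° = 0.36960, so δ = +21.691°.
cos H₀ = −tan(+73.0°) tan(+21.691°) = -1.3010 ≤ −1 ⇒ polar day, H₀ = π.
Bracket: H₀ sin φ sin δ + cos φ cos δ sin H₀ = 3.1416×0.95630×0.36960 + 0.29237×0.92919×0.00000 = 1.110394 + 0.000000 = 1.110394.
Q̄ = (S₀/π) × [bracket] = (1361/π) × 1.110394 = 481.04 W/m².
— Configuration B (φ=-65.5°):
Solar longitude: λ_s = 360° × (105 − 80)/365.25 = 24.641°.
sin δ = sin 23.44° × sin 24.641° = 0.16585, so δ = +9.547°.
cos H₀ = −tan(-65.5°) tan(+9.547°) = 0.3690, H₀ = 1.1928 rad.
Bracket: H₀ sin φ sin δ + cos φ cos δ sin H₀ = 1.1928×-0.90996×0.16585 + 0.41469×0.98615×0.92942 = -0.180014 + 0.380083 = 0.200069.
Q̄ = (S₀/π) × [bracket] = (1361/π) × 0.200069 = 86.674 W/m².
Ratio Q̄_A / Q̄_B = 481.04 / 86.674 = 5.550.

Q̄_A / Q̄_B ≈ 5.55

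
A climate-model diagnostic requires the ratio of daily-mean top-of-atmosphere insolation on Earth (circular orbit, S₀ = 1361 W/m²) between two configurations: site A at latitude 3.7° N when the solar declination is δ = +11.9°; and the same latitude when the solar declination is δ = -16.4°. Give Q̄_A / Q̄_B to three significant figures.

— Configuration A (φ=+3.7°):
cos H₀ = −tan(+3.7°) tan(+11.900°) = -0.0136, H₀ = 1.5844 rad.
Bracket: H₀ sin φ sin δ + cos φ cos δ sin H₀ = 1.5844×0.06453×0.20620 + 0.99792×0.97851×0.99991 = 0.021082 + 0.976387 = 0.997469.
Q̄ = (S₀/π) × [bracket] = (1361/π) × 0.997469 = 432.12 W/m².
— Configuration B (φ=+3.7°):
cos H₀ = −tan(+3.7°) tan(-16.400°) = 0.0190, H₀ = 1.5518 rad.
Bracket: H₀ sin φ sin δ + cos φ cos δ sin H₀ = 1.5518×0.06453×-0.28234 + 0.99792×0.95931×0.99982 = -0.028273 + 0.957142 = 0.928869.
Q̄ = (S₀/π) × [bracket] = (1361/π) × 0.928869 = 402.40 W/m².
Ratio Q̄_A / Q̄_B = 432.12 / 402.40 = 1.074.

Q̄_A / Q̄_B ≈ 1.07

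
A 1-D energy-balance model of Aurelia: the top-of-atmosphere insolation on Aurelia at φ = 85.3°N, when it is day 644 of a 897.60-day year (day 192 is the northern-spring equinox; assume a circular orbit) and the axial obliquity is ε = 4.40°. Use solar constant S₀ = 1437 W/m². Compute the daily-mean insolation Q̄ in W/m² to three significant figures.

Q̄ ≈ 36.3 W/m²

Solar longitude: λ_s = 360° × (644 − 192)/897.60 = 181.283°.
sin δ = sin 4.40° × sin 181.283° = -0.00172, so δ = -0.098°.
cos H₀ = −tan(+85.3°) tan(-0.098°) = 0.0209, H₀ = 1.5499 rad.
Bracket: H₀ sin φ sin δ + cos φ cos δ sin H₀ = 1.5499×0.99664×-0.00172 + 0.08194×1.00000×0.99978 = -0.002657 + 0.081922 = 0.079265.
Q̄ = (S₀/π) × [bracket] = (1437/π) × 0.079265 = 36.26 W/m².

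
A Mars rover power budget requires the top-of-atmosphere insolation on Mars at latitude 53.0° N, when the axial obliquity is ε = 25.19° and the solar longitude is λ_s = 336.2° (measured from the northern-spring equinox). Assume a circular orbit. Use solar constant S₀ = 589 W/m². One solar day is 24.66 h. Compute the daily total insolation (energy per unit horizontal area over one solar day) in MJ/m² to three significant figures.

Solar declination: sin δ = sin ε · sin λ_s = sin 25.19° × sin 336.2° = -0.17176, so δ = -9.890°.
cos H₀ = −tan(+53.0°) tan(-9.890°) = 0.2314, H₀ = 1.3373 rad.
Bracket: H₀ sin φ sin δ + cos φ cos δ sin H₀ = 1.3373×0.79864×-0.17176 + 0.60182×0.98514×0.97287 = -0.183443 + 0.576792 = 0.393349.
Q̄ = (S₀/π) × [bracket] = (589/π) × 0.393349 = 73.747 W/m².
Daily total = Q̄ × 24.66 h × 3600 s/h = 73.747 × 24.66 × 3600 / 10⁶ = 6.547 MJ/m².

6.55 MJ/m²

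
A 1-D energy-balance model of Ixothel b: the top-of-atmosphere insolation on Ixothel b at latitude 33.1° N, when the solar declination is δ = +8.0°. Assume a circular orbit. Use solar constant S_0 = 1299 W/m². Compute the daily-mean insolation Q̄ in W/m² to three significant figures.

Q̄ ≈ 394 W/m²

cos h₀ = −tan(+33.1°) tan(+8.000°) = -0.0916, h₀ = 1.6625 rad.
Bracket: h₀ sin ϕ sin δ + cos ϕ cos δ sin h₀ = 1.6625×0.54610×0.13917 + 0.83772×0.99027×0.99579 = 0.126351 + 0.826076 = 0.952427.
Q̄ = (S_0/π) × [bracket] = (1299/π) × 0.952427 = 393.8 W/m².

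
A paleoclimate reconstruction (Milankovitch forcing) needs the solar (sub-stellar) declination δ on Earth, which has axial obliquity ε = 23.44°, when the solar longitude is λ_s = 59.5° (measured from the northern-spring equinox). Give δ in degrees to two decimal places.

δ = +20.04°

sin δ = sin ε · sin λ_s = sin 23.44° × sin 59.5° = 0.342746.
δ = arcsin(0.342746) = +20.04°.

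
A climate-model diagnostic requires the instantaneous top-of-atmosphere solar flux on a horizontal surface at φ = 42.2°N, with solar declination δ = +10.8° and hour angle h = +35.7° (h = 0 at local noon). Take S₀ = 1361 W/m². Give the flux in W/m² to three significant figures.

cos θ_z = sin φ sin δ + cos φ cos δ cos h = 0.125868 + 0.590939 = 0.716807.
Flux = S₀ · cos θ_z = 1361 × 0.716807 = 975.6 W/m².

976 W/m²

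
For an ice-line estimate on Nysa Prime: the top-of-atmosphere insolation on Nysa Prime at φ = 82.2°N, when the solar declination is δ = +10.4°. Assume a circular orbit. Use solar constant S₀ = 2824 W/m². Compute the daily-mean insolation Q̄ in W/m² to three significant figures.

cos H₀ = −tan(+82.2°) tan(+10.400°) = -1.3398 ≤ −1 ⇒ polar day, H₀ = π.
Bracket: H₀ sin φ sin δ + cos φ cos δ sin H₀ = 3.1416×0.99075×0.18052 + 0.13572×0.98357×0.00000 = 0.561876 + 0.000000 = 0.561876.
Q̄ = (S₀/π) × [bracket] = (2824/π) × 0.561876 = 505.1 W/m².

Q̄ ≈ 505 W/m²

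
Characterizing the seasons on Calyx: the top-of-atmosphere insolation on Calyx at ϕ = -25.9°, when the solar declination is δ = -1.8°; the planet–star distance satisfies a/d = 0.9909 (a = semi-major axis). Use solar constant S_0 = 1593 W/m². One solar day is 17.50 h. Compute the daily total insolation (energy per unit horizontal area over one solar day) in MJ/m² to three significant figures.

28.9 MJ/m²

cos h₀ = −tan(-25.9°) tan(-1.800°) = -0.0153, h₀ = 1.5861 rad.
Bracket: h₀ sin ϕ sin δ + cos ϕ cos δ sin h₀ = 1.5861×-0.43680×-0.03141 + 0.89956×0.99951×0.99988 = 0.021761 + 0.899011 = 0.920772.
Inverse-square distance factor (a/d)² = 0.9909² = 0.981883.
Q̄ = (S_0/π) × 0.981883 × [bracket] = (1593/π) × 0.981883 × 0.920772 = 458.43 W/m².
Daily total = Q̄ × 17.50 h × 3600 s/h = 458.43 × 17.50 × 3600 / 10⁶ = 28.88 MJ/m².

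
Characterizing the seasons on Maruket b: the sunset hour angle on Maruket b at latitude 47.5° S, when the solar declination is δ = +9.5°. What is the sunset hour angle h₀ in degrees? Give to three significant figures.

cos h₀ = −tan ϕ · tan δ = −tan(-47.5°) × tan(+9.500°) = 0.1826, so h₀ = 1.3871 rad = 79.48°.

h₀ = 79.5°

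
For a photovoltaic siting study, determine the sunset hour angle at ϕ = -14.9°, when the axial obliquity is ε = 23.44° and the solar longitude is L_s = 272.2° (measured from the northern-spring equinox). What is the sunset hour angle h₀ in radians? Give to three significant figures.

h₀ = 1.69 rad

Solar declination: sin δ = sin ε · sin L_s = sin 23.44° × sin 272.2° = -0.39750, so δ = -23.422°.
cos h₀ = −tan ϕ · tan δ = −tan(-14.9°) × tan(-23.422°) = -0.1153, so h₀ = 1.6863 rad = 96.62°.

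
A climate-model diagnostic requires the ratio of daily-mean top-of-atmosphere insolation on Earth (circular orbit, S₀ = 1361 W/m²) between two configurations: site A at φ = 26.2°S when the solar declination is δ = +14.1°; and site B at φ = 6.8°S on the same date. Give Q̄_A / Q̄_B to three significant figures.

Q̄_A / Q̄_B ≈ 0.771

— Configuration A (φ=-26.2°):
cos H₀ = −tan(-26.2°) tan(+14.100°) = 0.1236, H₀ = 1.4469 rad.
Bracket: H₀ sin φ sin δ + cos φ cos δ sin H₀ = 1.4469×-0.44151×0.24362 + 0.89726×0.96987×0.99233 = -0.155630 + 0.863551 = 0.707921.
Q̄ = (S₀/π) × [bracket] = (1361/π) × 0.707921 = 306.69 W/m².
— Configuration B (φ=-6.8°):
cos H₀ = −tan(-6.8°) tan(+14.100°) = 0.0300, H₀ = 1.5408 rad.
Bracket: H₀ sin φ sin δ + cos φ cos δ sin H₀ = 1.5408×-0.11840×0.24362 + 0.99297×0.96987×0.99955 = -0.044444 + 0.962618 = 0.918174.
Q̄ = (S₀/π) × [bracket] = (1361/π) × 0.918174 = 397.77 W/m².
Ratio Q̄_A / Q̄_B = 306.69 / 397.77 = 0.7710.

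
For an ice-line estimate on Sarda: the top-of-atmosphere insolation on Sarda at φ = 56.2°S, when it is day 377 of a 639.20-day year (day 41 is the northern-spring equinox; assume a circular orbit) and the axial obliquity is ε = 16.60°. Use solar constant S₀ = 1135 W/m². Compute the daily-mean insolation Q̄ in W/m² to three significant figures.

Q̄ ≈ 223 W/m²

Solar longitude: λ_s = 360° × (377 − 41)/639.20 = 189.237°.
sin δ = sin 16.60° × sin 189.237° = -0.04586, so δ = -2.628°.
cos H₀ = −tan(-56.2°) tan(-2.628°) = -0.0686, H₀ = 1.6394 rad.
Bracket: H₀ sin φ sin δ + cos φ cos δ sin H₀ = 1.6394×-0.83098×-0.04586 + 0.55630×0.99895×0.99765 = 0.062475 + 0.554410 = 0.616885.
Q̄ = (S₀/π) × [bracket] = (1135/π) × 0.616885 = 222.9 W/m².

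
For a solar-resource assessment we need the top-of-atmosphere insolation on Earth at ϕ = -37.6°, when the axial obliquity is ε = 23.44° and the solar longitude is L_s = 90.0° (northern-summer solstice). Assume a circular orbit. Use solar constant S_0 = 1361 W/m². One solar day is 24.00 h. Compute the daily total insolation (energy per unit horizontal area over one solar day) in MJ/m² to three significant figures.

Solar declination: sin δ = sin ε · sin L_s = sin 23.44° × sin 90.0° = 0.39779, so δ = +23.440°.
cos h₀ = −tan(-37.6°) tan(+23.440°) = 0.3339, h₀ = 1.2304 rad.
Bracket: h₀ sin ϕ sin δ + cos ϕ cos δ sin h₀ = 1.2304×-0.61015×0.39779 + 0.79229×0.91748×0.94261 = -0.298632 + 0.685193 = 0.386561.
Q̄ = (S_0/π) × [bracket] = (1361/π) × 0.386561 = 167.47 W/m².
Daily total = Q̄ × 24.00 h × 3600 s/h = 167.47 × 24.00 × 3600 / 10⁶ = 14.47 MJ/m².

14.5 MJ/m²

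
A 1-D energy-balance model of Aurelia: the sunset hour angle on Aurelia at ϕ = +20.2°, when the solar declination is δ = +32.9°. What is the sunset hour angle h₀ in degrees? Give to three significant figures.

h₀ = 104°

cos h₀ = −tan ϕ · tan δ = −tan(+20.2°) × tan(+32.900°) = -0.2380, so h₀ = 1.8111 rad = 103.77°.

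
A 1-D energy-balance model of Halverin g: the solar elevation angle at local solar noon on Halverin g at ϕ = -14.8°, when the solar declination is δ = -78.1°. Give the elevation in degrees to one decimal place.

26.7°

At local noon the hour angle is zero, so the zenith angle equals |ϕ − δ| = |-14.8° − (-78.100°)| = 63.300°.
Elevation = 90° − 63.300° = 26.7°.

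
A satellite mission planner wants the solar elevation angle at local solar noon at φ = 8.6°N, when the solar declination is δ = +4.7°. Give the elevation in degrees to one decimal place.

At local noon the hour angle is zero, so the zenith angle equals |φ − δ| = |+8.6° − (+4.700°)| = 3.900°.
Elevation = 90° − 3.900° = 86.1°.

86.1°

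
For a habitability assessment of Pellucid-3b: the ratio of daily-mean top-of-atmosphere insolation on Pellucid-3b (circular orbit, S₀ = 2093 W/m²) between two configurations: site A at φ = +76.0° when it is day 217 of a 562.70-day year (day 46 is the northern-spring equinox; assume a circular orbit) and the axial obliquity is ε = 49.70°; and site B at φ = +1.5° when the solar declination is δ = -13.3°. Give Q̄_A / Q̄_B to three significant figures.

Q̄_A / Q̄_B ≈ 2.28

— Configuration A (φ=+76.0°):
Solar longitude: λ_s = 360° × (217 − 46)/562.70 = 109.401°.
sin δ = sin 49.70° × sin 109.401° = 0.71936, so δ = +46.002°.
cos H₀ = −tan(+76.0°) tan(+46.002°) = -4.1535 ≤ −1 ⇒ polar day, H₀ = π.
Bracket: H₀ sin φ sin δ + cos φ cos δ sin H₀ = 3.1416×0.97030×0.71936 + 0.24192×0.69464×0.00000 = 2.192821 + 0.000000 = 2.192821.
Q̄ = (S₀/π) × [bracket] = (2093/π) × 2.192821 = 1460.9 W/m².
— Configuration B (φ=+1.5°):
cos H₀ = −tan(+1.5°) tan(-13.300°) = 0.0062, H₀ = 1.5646 rad.
Bracket: H₀ sin φ sin δ + cos φ cos δ sin H₀ = 1.5646×0.02618×-0.23005 + 0.99966×0.97318×0.99998 = -0.009423 + 0.972830 = 0.963407.
Q̄ = (S₀/π) × [bracket] = (2093/π) × 0.963407 = 641.84 W/m².
Ratio Q̄_A / Q̄_B = 1460.9 / 641.84 = 2.276.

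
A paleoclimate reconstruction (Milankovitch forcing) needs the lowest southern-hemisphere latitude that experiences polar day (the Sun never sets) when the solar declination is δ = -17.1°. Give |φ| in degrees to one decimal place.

|φ| = 72.9°

Polar day requires cos H₀ = −tan φ tan δ ≤ −1, i.e. tan φ tan δ ≥ 1.
The boundary is |tan φ| · |tan δ| = 1, so |φ| = 90° − |δ| = 90° − 17.1° = 72.9° in the southern hemisphere.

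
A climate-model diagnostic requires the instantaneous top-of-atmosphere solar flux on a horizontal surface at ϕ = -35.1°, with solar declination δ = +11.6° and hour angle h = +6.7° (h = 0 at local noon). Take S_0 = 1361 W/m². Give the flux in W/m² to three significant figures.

cos θ_z = sin ϕ sin δ + cos ϕ cos δ cos h = -0.115621 + 0.795966 = 0.680345.
Flux = S_0 · cos θ_z = 1361 × 0.680345 = 925.9 W/m².

926 W/m²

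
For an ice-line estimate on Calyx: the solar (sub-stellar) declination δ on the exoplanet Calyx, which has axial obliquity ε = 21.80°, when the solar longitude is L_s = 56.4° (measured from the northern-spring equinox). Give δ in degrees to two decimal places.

δ = +18.02°

sin δ = sin ε · sin L_s = sin 21.80° × sin 56.4° = 0.309320.
δ = arcsin(0.309320) = +18.02°.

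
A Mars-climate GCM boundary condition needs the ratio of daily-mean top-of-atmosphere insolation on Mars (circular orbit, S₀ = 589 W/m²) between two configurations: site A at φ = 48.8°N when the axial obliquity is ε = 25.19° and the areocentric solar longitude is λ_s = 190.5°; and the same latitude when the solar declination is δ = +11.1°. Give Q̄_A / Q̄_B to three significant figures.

Q̄_A / Q̄_B ≈ 0.638

— Configuration A (φ=+48.8°):
sin δ = sin 25.19° × sin 190.5° = -0.07756, so δ = -4.449°.
cos H₀ = −tan(+48.8°) tan(-4.449°) = 0.0889, H₀ = 1.4818 rad.
Bracket: H₀ sin φ sin δ + cos φ cos δ sin H₀ = 1.4818×0.75241×-0.07756 + 0.65869×0.99699×0.99604 = -0.086473 + 0.654107 = 0.567634.
Q̄ = (S₀/π) × [bracket] = (589/π) × 0.567634 = 106.42 W/m².
— Configuration B (φ=+48.8°):
cos H₀ = −tan(+48.8°) tan(+11.100°) = -0.2241, H₀ = 1.7968 rad.
Bracket: H₀ sin φ sin δ + cos φ cos δ sin H₀ = 1.7968×0.75241×0.19252 + 0.65869×0.98129×0.97456 = 0.260274 + 0.629922 = 0.890196.
Q̄ = (S₀/π) × [bracket] = (589/π) × 0.890196 = 166.90 W/m².
Ratio Q̄_A / Q̄_B = 106.42 / 166.90 = 0.6376.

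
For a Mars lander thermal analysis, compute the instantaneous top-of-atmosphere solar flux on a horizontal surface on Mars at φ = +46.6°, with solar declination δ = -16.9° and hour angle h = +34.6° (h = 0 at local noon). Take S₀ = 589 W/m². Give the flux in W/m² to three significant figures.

194 W/m²

cos θ_z = sin φ sin δ + cos φ cos δ cos h = -0.211217 + 0.541142 = 0.329925.
Flux = S₀ · cos θ_z = 589 × 0.329925 = 194.3 W/m².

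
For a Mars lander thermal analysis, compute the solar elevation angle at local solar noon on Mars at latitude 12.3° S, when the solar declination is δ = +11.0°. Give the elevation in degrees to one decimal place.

At local noon the hour angle is zero, so the zenith angle equals |ϕ − δ| = |-12.3° − (+11.000°)| = 23.300°.
Elevation = 90° − 23.300° = 66.7°.

66.7°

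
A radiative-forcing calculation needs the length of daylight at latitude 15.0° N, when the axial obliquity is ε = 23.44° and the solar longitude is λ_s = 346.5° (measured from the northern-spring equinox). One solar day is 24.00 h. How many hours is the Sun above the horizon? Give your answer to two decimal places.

Solar declination: sin δ = sin ε · sin λ_s = sin 23.44° × sin 346.5° = -0.09286, so δ = -5.328°.
cos H₀ = −tan φ · tan δ = −tan(+15.0°) × tan(-5.328°) = 0.0250, so H₀ = 1.5458 rad = 88.57°.
Daylight = 2H₀/(2π) × 24.00 h = (1.5458/π) × 24.00 = 11.81 h.

11.81 h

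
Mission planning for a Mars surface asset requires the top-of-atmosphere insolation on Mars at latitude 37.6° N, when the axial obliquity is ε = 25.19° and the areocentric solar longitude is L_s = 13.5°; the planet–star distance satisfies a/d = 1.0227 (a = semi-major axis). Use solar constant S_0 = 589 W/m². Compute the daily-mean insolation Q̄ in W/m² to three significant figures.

sin δ = sin 25.19° × sin 13.5° = 0.09936, so δ = +5.702°.
cos h₀ = −tan(+37.6°) tan(+5.702°) = -0.0769, h₀ = 1.6478 rad.
Bracket: h₀ sin ϕ sin δ + cos ϕ cos δ sin h₀ = 1.6478×0.61015×0.09936 + 0.79229×0.99505×0.99704 = 0.099897 + 0.786035 = 0.885932.
Inverse-square distance factor (a/d)² = 1.0227² = 1.045915.
Q̄ = (S_0/π) × 1.045915 × [bracket] = (589/π) × 1.045915 × 0.885932 = 173.7 W/m².

Q̄ ≈ 174 W/m²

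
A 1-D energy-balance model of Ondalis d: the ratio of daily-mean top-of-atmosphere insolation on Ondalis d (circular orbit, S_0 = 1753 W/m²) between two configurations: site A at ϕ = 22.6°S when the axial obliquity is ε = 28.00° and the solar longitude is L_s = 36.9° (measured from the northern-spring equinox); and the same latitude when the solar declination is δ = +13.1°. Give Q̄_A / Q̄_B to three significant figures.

Q̄_A / Q̄_B ≈ 0.942

— Configuration A (ϕ=-22.6°):
Solar declination: sin δ = sin ε · sin L_s = sin 28.00° × sin 36.9° = 0.28188, so δ = +16.372°.
cos h₀ = −tan(-22.6°) tan(+16.372°) = 0.1223, h₀ = 1.4482 rad.
Bracket: h₀ sin ϕ sin δ + cos ϕ cos δ sin h₀ = 1.4482×-0.38430×0.28188 + 0.92321×0.95945×0.99249 = -0.156878 + 0.879122 = 0.722244.
Q̄ = (S_0/π) × [bracket] = (1753/π) × 0.722244 = 403.01 W/m².
— Configuration B (ϕ=-22.6°):
cos h₀ = −tan(-22.6°) tan(+13.100°) = 0.0969, h₀ = 1.4738 rad.
Bracket: h₀ sin ϕ sin δ + cos ϕ cos δ sin h₀ = 1.4738×-0.38430×0.22665 + 0.92321×0.97398×0.99530 = -0.128370 + 0.894962 = 0.766592.
Q̄ = (S_0/π) × [bracket] = (1753/π) × 0.766592 = 427.76 W/m².
Ratio Q̄_A / Q̄_B = 403.01 / 427.76 = 0.9421.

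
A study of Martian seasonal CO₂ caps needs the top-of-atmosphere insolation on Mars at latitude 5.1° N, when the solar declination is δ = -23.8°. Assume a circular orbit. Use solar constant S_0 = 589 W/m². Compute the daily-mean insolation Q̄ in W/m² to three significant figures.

Q̄ ≈ 160 W/m²

cos h₀ = −tan(+5.1°) tan(-23.800°) = 0.0394, h₀ = 1.5314 rad.
Bracket: h₀ sin ϕ sin δ + cos ϕ cos δ sin h₀ = 1.5314×0.08889×-0.40355 + 0.99604×0.91496×0.99922 = -0.054934 + 0.910626 = 0.855692.
Q̄ = (S_0/π) × [bracket] = (589/π) × 0.855692 = 160.4 W/m².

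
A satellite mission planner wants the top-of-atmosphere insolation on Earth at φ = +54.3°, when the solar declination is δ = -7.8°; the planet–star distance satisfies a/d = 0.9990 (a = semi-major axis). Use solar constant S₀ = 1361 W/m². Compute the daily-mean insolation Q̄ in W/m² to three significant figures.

Q̄ ≈ 180 W/m²

cos H₀ = −tan(+54.3°) tan(-7.800°) = 0.1906, H₀ = 1.3790 rad.
Bracket: H₀ sin φ sin δ + cos φ cos δ sin H₀ = 1.3790×0.81208×-0.13572 + 0.58354×0.99075×0.98166 = -0.151987 + 0.567539 = 0.415552.
Inverse-square distance factor (a/d)² = 0.9990² = 0.998001.
Q̄ = (S₀/π) × 0.998001 × [bracket] = (1361/π) × 0.998001 × 0.415552 = 179.7 W/m².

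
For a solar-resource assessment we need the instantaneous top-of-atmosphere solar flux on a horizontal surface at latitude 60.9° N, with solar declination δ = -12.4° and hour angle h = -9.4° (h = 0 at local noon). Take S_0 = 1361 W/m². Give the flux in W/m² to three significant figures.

cos θ_z = sin ϕ sin δ + cos ϕ cos δ cos h = -0.187630 + 0.468612 = 0.280982.
Flux = S_0 · cos θ_z = 1361 × 0.280982 = 382.4 W/m².

382 W/m²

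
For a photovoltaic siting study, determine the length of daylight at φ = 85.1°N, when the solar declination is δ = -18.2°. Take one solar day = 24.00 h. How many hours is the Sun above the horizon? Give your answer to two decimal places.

0.00 h

cos H₀ = −tan φ · tan δ = 3.8351 ≥ 1, so the Sun never rises (polar night) and H₀ = 0.
Daylight = 2H₀/(2π) × 24.00 h = (0.0000/π) × 24.00 = 0.00 h.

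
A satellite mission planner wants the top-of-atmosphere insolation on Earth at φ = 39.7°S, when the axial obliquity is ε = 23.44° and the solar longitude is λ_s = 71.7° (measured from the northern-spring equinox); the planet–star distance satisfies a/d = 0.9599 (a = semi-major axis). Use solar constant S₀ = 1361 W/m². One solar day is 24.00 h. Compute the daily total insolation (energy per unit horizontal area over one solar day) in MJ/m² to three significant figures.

Solar declination: sin δ = sin ε · sin λ_s = sin 23.44° × sin 71.7° = 0.37767, so δ = +22.189°.
cos H₀ = −tan(-39.7°) tan(+22.189°) = 0.3386, H₀ = 1.2253 rad.
Bracket: H₀ sin φ sin δ + cos φ cos δ sin H₀ = 1.2253×-0.63877×0.37767 + 0.76940×0.92594×0.94092 = -0.295597 + 0.670329 = 0.374732.
Inverse-square distance factor (a/d)² = 0.9599² = 0.921408.
Q̄ = (S₀/π) × 0.921408 × [bracket] = (1361/π) × 0.921408 × 0.374732 = 149.58 W/m².
Daily total = Q̄ × 24.00 h × 3600 s/h = 149.58 × 24.00 × 3600 / 10⁶ = 12.92 MJ/m².

12.9 MJ/m²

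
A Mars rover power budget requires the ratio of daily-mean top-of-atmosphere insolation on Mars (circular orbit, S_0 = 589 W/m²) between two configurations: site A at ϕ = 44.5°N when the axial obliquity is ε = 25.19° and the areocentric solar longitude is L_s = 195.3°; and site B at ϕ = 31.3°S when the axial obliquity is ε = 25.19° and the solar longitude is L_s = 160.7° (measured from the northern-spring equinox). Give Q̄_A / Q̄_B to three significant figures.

Q̄_A / Q̄_B ≈ 0.803

— Configuration A (ϕ=+44.5°):
sin δ = sin 25.19° × sin 195.3° = -0.11231, so δ = -6.448°.
cos h₀ = −tan(+44.5°) tan(-6.448°) = 0.1111, h₀ = 1.4595 rad.
Bracket: h₀ sin ϕ sin δ + cos ϕ cos δ sin h₀ = 1.4595×0.70091×-0.11231 + 0.71325×0.99367×0.99381 = -0.114891 + 0.704348 = 0.589457.
Q̄ = (S_0/π) × [bracket] = (589/π) × 0.589457 = 110.51 W/m².
— Configuration B (ϕ=-31.3°):
Solar declination: sin δ = sin ε · sin L_s = sin 25.19° × sin 160.7° = 0.14067, so δ = +8.087°.
cos h₀ = −tan(-31.3°) tan(+8.087°) = 0.0864, h₀ = 1.4843 rad.
Bracket: h₀ sin ϕ sin δ + cos ϕ cos δ sin h₀ = 1.4843×-0.51952×0.14067 + 0.85446×0.99006×0.99626 = -0.108474 + 0.842803 = 0.734329.
Q̄ = (S_0/π) × [bracket] = (589/π) × 0.734329 = 137.68 W/m².
Ratio Q̄_A / Q̄_B = 110.51 / 137.68 = 0.8027.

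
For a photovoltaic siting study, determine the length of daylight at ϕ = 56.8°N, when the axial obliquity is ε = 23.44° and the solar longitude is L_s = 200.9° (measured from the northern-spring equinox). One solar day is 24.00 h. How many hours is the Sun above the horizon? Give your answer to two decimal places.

10.31 h

Solar declination: sin δ = sin ε · sin L_s = sin 23.44° × sin 200.9° = -0.14191, so δ = -8.158°.
cos h₀ = −tan ϕ · tan δ = −tan(+56.8°) × tan(-8.158°) = 0.2191, so h₀ = 1.3499 rad = 77.35°.
Daylight = 2h₀/(2π) × 24.00 h = (1.3499/π) × 24.00 = 10.31 h.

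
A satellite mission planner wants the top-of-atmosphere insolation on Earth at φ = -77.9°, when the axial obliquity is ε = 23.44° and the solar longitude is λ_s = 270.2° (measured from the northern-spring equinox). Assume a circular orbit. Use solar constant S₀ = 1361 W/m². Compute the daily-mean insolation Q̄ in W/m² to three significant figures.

Q̄ ≈ 529 W/m²

Solar declination: sin δ = sin ε · sin λ_s = sin 23.44° × sin 270.2° = -0.39779, so δ = -23.440°.
cos H₀ = −tan(-77.9°) tan(-23.440°) = -2.0224 ≤ −1 ⇒ polar day, H₀ = π.
Bracket: H₀ sin φ sin δ + cos φ cos δ sin H₀ = 3.1416×-0.97778×-0.39779 + 0.20962×0.91748×0.00000 = 1.221929 + 0.000000 = 1.221929.
Q̄ = (S₀/π) × [bracket] = (1361/π) × 1.221929 = 529.4 W/m².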